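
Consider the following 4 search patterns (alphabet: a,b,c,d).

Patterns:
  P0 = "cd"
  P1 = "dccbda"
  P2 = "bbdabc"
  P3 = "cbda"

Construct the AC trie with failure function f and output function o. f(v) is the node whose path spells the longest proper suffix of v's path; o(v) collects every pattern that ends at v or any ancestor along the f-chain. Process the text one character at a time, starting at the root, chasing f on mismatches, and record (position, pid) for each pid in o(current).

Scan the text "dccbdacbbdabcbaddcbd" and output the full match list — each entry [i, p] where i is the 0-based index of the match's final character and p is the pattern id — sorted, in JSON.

Build:
Trie (insert patterns):
  n0 'ε': b→9 c→1 d→3
  n1 'c': b→15 d→2
  n2 'cd': ·  [P0 ends]
  n3 'd': c→4
  n4 'dc': c→5
  n5 'dcc': b→6
  n6 'dccb': d→7
  n7 'dccbd': a→8
  n8 'dccbda': ·  [P1 ends]
  n9 'b': b→10
  n10 'bb': d→11
  n11 'bbd': a→12
  n12 'bbda': b→13
  n13 'bbdab': c→14
  n14 'bbdabc': ·  [P2 ends]
  n15 'cb': d→16
  n16 'cbd': a→17
  n17 'cbda': ·  [P3 ends]

Failure links (BFS by depth):
  fail(1) 'c': from fail(0)=0 chase 'c': 0 ⇒ 0;  out=∅∪out(0)=∅
  fail(3) 'd': from fail(0)=0 chase 'd': 0 ⇒ 0;  out=∅∪out(0)=∅
  fail(9) 'b': from fail(0)=0 chase 'b': 0 ⇒ 0;  out=∅∪out(0)=∅
  fail(2) 'cd': from fail(1)=0 chase 'd': 0 ⇒ 3;  out={0}∪out(3)={0}
  fail(4) 'dc': from fail(3)=0 chase 'c': 0 ⇒ 1;  out=∅∪out(1)=∅
  fail(10) 'bb': from fail(9)=0 chase 'b': 0 ⇒ 9;  out=∅∪out(9)=∅
  fail(15) 'cb': from fail(1)=0 chase 'b': 0 ⇒ 9;  out=∅∪out(9)=∅
  fail(5) 'dcc': from fail(4)=1 chase 'c': 1→0 ⇒ 1;  out=∅∪out(1)=∅
  fail(11) 'bbd': from fail(10)=9 chase 'd': 9→0 ⇒ 3;  out=∅∪out(3)=∅
  fail(16) 'cbd': from fail(15)=9 chase 'd': 9→0 ⇒ 3;  out=∅∪out(3)=∅
  fail(6) 'dccb': from fail(5)=1 chase 'b': 1 ⇒ 15;  out=∅∪out(15)=∅
  fail(12) 'bbda': from fail(11)=3 chase 'a': 3→0 ⇒ 0;  out=∅∪out(0)=∅
  fail(17) 'cbda': from fail(16)=3 chase 'a': 3→0 ⇒ 0;  out={3}∪out(0)={3}
  fail(7) 'dccbd': from fail(6)=15 chase 'd': 15 ⇒ 16;  out=∅∪out(16)=∅
  fail(13) 'bbdab': from fail(12)=0 chase 'b': 0 ⇒ 9;  out=∅∪out(9)=∅
  fail(8) 'dccbda': from fail(7)=16 chase 'a': 16 ⇒ 17;  out={1}∪out(17)={1,3}
  fail(14) 'bbdabc': from fail(13)=9 chase 'c': 9→0 ⇒ 1;  out={2}∪out(1)={2}

Scan:
[0] read 'd'  n0⇒n3
[1] read 'c'  n3⇒n4
[2] read 'c'  n4⇒n5
[3] read 'b'  n5⇒n6
[4] read 'd'  n6⇒n7
[5] read 'a'  n7⇒n8  ** P1@[0:5],P3@[2:5]
[6] read 'c'  n8⇒n1 (fail-walked)
[7] read 'b'  n1⇒n15
[8] read 'b'  n15⇒n10 (fail-walked)
[9] read 'd'  n10⇒n11
[10] read 'a'  n11⇒n12
[11] read 'b'  n12⇒n13
[12] read 'c'  n13⇒n14  ** P2@[7:12]
[13] read 'b'  n14⇒n15 (fail-walked)
[14] read 'a'  n15⇒n0 (fail-walked)
[15] read 'd'  n0⇒n3
[16] read 'd'  n3⇒n3 (fail-walked)
[17] read 'c'  n3⇒n4
[18] read 'b'  n4⇒n15 (fail-walked)
[19] read 'd'  n15⇒n16

All matches (sorted): [[5,1],[5,3],[12,2]]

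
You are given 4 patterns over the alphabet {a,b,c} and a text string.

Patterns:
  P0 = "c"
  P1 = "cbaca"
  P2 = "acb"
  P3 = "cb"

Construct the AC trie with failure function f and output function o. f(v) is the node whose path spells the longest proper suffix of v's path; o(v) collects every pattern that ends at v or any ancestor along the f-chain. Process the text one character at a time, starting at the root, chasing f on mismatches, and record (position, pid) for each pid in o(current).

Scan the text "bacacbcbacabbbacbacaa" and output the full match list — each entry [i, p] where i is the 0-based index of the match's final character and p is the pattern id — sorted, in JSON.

Build automaton:
Trie nodes:
  n0 'ε': a→6 c→1
  n1 'c': b→2  [P0 ends]
  n2 'cb': a→3  [P3 ends]
  n3 'cba': c→4
  n4 'cbac': a→5
  n5 'cbaca': ·  [P1 ends]
  n6 'a': c→7
  n7 'ac': b→8
  n8 'acb': ·  [P2 ends]

BFS fail/out derivation:
  n1('c'): parent n0 fail=0; on 'c' 0 → fail=0;  out {0}∪∅={0}
  n6('a'): parent n0 fail=0; on 'a' 0 → fail=0;  out ∅∪∅=∅
  n2('cb'): parent n1 fail=0; on 'b' 0 → fail=0;  out {3}∪∅={3}
  n7('ac'): parent n6 fail=0; on 'c' 0 → fail=1;  out ∅∪{0}={0}
  n3('cba'): parent n2 fail=0; on 'a' 0 → fail=6;  out ∅∪∅=∅
  n8('acb'): parent n7 fail=1; on 'b' 1 → fail=2;  out {2}∪{3}={2,3}
  n4('cbac'): parent n3 fail=6; on 'c' 6 → fail=7;  out ∅∪{0}={0}
  n5('cbaca'): parent n4 fail=7; on 'a' 7→1→0 → fail=6;  out {1}∪∅={1}

Scan:
pos 0 'b': at 0
pos 1 'a': at 6
pos 2 'c': at 7  emit P0@[2:2]
pos 3 'a': at 6 (via fail)
pos 4 'c': at 7  emit P0@[4:4]
pos 5 'b': at 8  emit P2@[3:5],P3@[4:5]
pos 6 'c': at 1 (via fail)  emit P0@[6:6]
pos 7 'b': at 2  emit P3@[6:7]
pos 8 'a': at 3
pos 9 'c': at 4  emit P0@[9:9]
pos 10 'a': at 5  emit P1@[6:10]
pos 11 'b': at 0 (via fail)
pos 12 'b': at 0
pos 13 'b': at 0
pos 14 'a': at 6
pos 15 'c': at 7  emit P0@[15:15]
pos 16 'b': at 8  emit P2@[14:16],P3@[15:16]
pos 17 'a': at 3 (via fail)
pos 18 'c': at 4  emit P0@[18:18]
pos 19 'a': at 5  emit P1@[15:19]
pos 20 'a': at 6 (via fail)

All matches (sorted): [[2,0],[4,0],[5,2],[5,3],[6,0],[7,3],[9,0],[10,1],[15,0],[16,2],[16,3],[18,0],[19,1]]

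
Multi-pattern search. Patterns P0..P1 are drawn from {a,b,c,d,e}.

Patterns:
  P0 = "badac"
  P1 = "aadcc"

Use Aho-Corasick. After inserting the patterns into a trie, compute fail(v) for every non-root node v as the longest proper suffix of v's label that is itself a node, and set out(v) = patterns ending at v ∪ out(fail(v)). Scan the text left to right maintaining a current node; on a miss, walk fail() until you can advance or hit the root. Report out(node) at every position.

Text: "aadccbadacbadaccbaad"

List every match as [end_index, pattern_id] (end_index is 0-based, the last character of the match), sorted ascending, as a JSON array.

Build:
Trie nodes:
  0='ε' goto a→6 b→1
  1='b' goto a→2
  2='ba' goto d→3
  3='bad' goto a→4
  4='bada' goto c→5
  5='badac' goto ·  [P0 ends]
  6='a' goto a→7
  7='aa' goto d→8
  8='aad' goto c→9
  9='aadc' goto c→10
  10='aadcc' goto ·  [P1 ends]

BFS fail/out derivation:
  n1('b'): parent n0 fail=0; on 'b' 0 → fail=0;  out ∅∪∅=∅
  n6('a'): parent n0 fail=0; on 'a' 0 → fail=0;  out ∅∪∅=∅
  n2('ba'): parent n1 fail=0; on 'a' 0 → fail=6;  out ∅∪∅=∅
  n7('aa'): parent n6 fail=0; on 'a' 0 → fail=6;  out ∅∪∅=∅
  n3('bad'): parent n2 fail=6; on 'd' 6→0 → fail=0;  out ∅∪∅=∅
  n8('aad'): parent n7 fail=6; on 'd' 6→0 → fail=0;  out ∅∪∅=∅
  n4('bada'): parent n3 fail=0; on 'a' 0 → fail=6;  out ∅∪∅=∅
  n9('aadc'): parent n8 fail=0; on 'c' 0 → fail=0;  out ∅∪∅=∅
  n5('badac'): parent n4 fail=6; on 'c' 6→0 → fail=0;  out {0}∪∅={0}
  n10('aadcc'): parent n9 fail=0; on 'c' 0 → fail=0;  out {1}∪∅={1}

Text stream:
i=0 'a': node 0→6
i=1 'a': node 6→7
i=2 'd': node 7→8
i=3 'c': node 8→9
i=4 'c': node 9→10  emit P1@[0:4]
i=5 'b': node 10→1 (fail-walked)
i=6 'a': node 1→2
i=7 'd': node 2→3
i=8 'a': node 3→4
i=9 'c': node 4→5  emit P0@[5:9]
i=10 'b': node 5→1 (fail-walked)
i=11 'a': node 1→2
i=12 'd': node 2→3
i=13 'a': node 3→4
i=14 'c': node 4→5  emit P0@[10:14]
i=15 'c': node 5→0 (fail-walked)
i=16 'b': node 0→1
i=17 'a': node 1→2
i=18 'a': node 2→7 (fail-walked)
i=19 'd': node 7→8

Result: [[4,1],[9,0],[14,0]]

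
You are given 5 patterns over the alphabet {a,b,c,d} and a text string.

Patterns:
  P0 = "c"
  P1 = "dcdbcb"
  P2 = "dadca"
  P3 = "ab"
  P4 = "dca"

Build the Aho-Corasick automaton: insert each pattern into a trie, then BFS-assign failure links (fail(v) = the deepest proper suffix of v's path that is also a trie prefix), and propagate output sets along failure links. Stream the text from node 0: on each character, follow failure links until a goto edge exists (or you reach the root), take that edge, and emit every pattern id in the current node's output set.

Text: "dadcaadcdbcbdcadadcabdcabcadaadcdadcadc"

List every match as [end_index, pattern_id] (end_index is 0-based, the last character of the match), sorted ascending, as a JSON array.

Build:
Trie nodes:
  0='ε' goto a→12 c→1 d→2
  1='c' goto ·  [P0 ends]
  2='d' goto a→8 c→3
  3='dc' goto a→14 d→4
  4='dcd' goto b→5
  5='dcdb' goto c→6
  6='dcdbc' goto b→7
  7='dcdbcb' goto ·  [P1 ends]
  8='da' goto d→9
  9='dad' goto c→10
  10='dadc' goto a→11
  11='dadca' goto ·  [P2 ends]
  12='a' goto b→13
  13='ab' goto ·  [P3 ends]
  14='dca' goto ·  [P4 ends]

Failure links (BFS by depth):
  fail(1) 'c': from fail(0)=0 chase 'c': 0 ⇒ 0;  out={0}∪out(0)={0}
  fail(2) 'd': from fail(0)=0 chase 'd': 0 ⇒ 0;  out=∅∪out(0)=∅
  fail(12) 'a': from fail(0)=0 chase 'a': 0 ⇒ 0;  out=∅∪out(0)=∅
  fail(3) 'dc': from fail(2)=0 chase 'c': 0 ⇒ 1;  out=∅∪out(1)={0}
  fail(8) 'da': from fail(2)=0 chase 'a': 0 ⇒ 12;  out=∅∪out(12)=∅
  fail(13) 'ab': from fail(12)=0 chase 'b': 0 ⇒ 0;  out={3}∪out(0)={3}
  fail(4) 'dcd': from fail(3)=1 chase 'd': 1→0 ⇒ 2;  out=∅∪out(2)=∅
  fail(9) 'dad': from fail(8)=12 chase 'd': 12→0 ⇒ 2;  out=∅∪out(2)=∅
  fail(14) 'dca': from fail(3)=1 chase 'a': 1→0 ⇒ 12;  out={4}∪out(12)={4}
  fail(5) 'dcdb': from fail(4)=2 chase 'b': 2→0 ⇒ 0;  out=∅∪out(0)=∅
  fail(10) 'dadc': from fail(9)=2 chase 'c': 2 ⇒ 3;  out=∅∪out(3)={0}
  fail(6) 'dcdbc': from fail(5)=0 chase 'c': 0 ⇒ 1;  out=∅∪out(1)={0}
  fail(11) 'dadca': from fail(10)=3 chase 'a': 3 ⇒ 14;  out={2}∪out(14)={2,4}
  fail(7) 'dcdbcb': from fail(6)=1 chase 'b': 1→0 ⇒ 0;  out={1}∪out(0)={1}

Run:
[0] read 'd'  n0⇒n2
[1] read 'a'  n2⇒n8
[2] read 'd'  n8⇒n9
[3] read 'c'  n9⇒n10  → match P0@[3:3]
[4] read 'a'  n10⇒n11  → match P2@[0:4],P4@[2:4]
[5] read 'a'  n11⇒n12 ·f
[6] read 'd'  n12⇒n2 ·f
[7] read 'c'  n2⇒n3  → match P0@[7:7]
[8] read 'd'  n3⇒n4
[9] read 'b'  n4⇒n5
[10] read 'c'  n5⇒n6  → match P0@[10:10]
[11] read 'b'  n6⇒n7  → match P1@[6:11]
[12] read 'd'  n7⇒n2 ·f
[13] read 'c'  n2⇒n3  → match P0@[13:13]
[14] read 'a'  n3⇒n14  → match P4@[12:14]
[15] read 'd'  n14⇒n2 ·f
[16] read 'a'  n2⇒n8
[17] read 'd'  n8⇒n9
[18] read 'c'  n9⇒n10  → match P0@[18:18]
[19] read 'a'  n10⇒n11  → match P2@[15:19],P4@[17:19]
[20] read 'b'  n11⇒n13 ·f  → match P3@[19:20]
[21] read 'd'  n13⇒n2 ·f
[22] read 'c'  n2⇒n3  → match P0@[22:22]
[23] read 'a'  n3⇒n14  → match P4@[21:23]
[24] read 'b'  n14⇒n13 ·f  → match P3@[23:24]
[25] read 'c'  n13⇒n1 ·f  → match P0@[25:25]
[26] read 'a'  n1⇒n12 ·f
[27] read 'd'  n12⇒n2 ·f
[28] read 'a'  n2⇒n8
[29] read 'a'  n8⇒n12 ·f
[30] read 'd'  n12⇒n2 ·f
[31] read 'c'  n2⇒n3  → match P0@[31:31]
[32] read 'd'  n3⇒n4
[33] read 'a'  n4⇒n8 ·f
[34] read 'd'  n8⇒n9
[35] read 'c'  n9⇒n10  → match P0@[35:35]
[36] read 'a'  n10⇒n11  → match P2@[32:36],P4@[34:36]
[37] read 'd'  n11⇒n2 ·f
[38] read 'c'  n2⇒n3  → match P0@[38:38]

Result: [[3,0],[4,2],[4,4],[7,0],[10,0],[11,1],[13,0],[14,4],[18,0],[19,2],[19,4],[20,3],[22,0],[23,4],[24,3],[25,0],[31,0],[35,0],[36,2],[36,4],[38,0]]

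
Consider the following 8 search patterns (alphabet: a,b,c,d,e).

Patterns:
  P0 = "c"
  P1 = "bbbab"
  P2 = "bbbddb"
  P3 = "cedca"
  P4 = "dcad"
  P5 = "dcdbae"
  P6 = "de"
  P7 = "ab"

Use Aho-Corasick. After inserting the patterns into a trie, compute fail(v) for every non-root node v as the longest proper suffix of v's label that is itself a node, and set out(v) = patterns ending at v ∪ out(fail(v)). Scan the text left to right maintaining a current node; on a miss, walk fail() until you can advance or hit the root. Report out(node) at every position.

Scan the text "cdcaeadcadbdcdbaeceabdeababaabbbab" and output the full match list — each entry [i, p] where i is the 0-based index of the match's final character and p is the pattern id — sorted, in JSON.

Build:
Trie nodes:
  0='ε' goto a→23 b→2 c→1 d→14
  1='c' goto e→10  [P0 ends]
  2='b' goto b→3
  3='bb' goto b→4
  4='bbb' goto a→5 d→7
  5='bbba' goto b→6
  6='bbbab' goto ·  [P1 ends]
  7='bbbd' goto d→8
  8='bbbdd' goto b→9
  9='bbbddb' goto ·  [P2 ends]
  10='ce' goto d→11
  11='ced' goto c→12
  12='cedc' goto a→13
  13='cedca' goto ·  [P3 ends]
  14='d' goto c→15 e→22
  15='dc' goto a→16 d→18
  16='dca' goto d→17
  17='dcad' goto ·  [P4 ends]
  18='dcd' goto b→19
  19='dcdb' goto a→20
  20='dcdba' goto e→21
  21='dcdbae' goto ·  [P5 ends]
  22='de' goto ·  [P6 ends]
  23='a' goto b→24
  24='ab' goto ·  [P7 ends]

Failure links (BFS by depth):
  fail(1) 'c': from fail(0)=0 chase 'c': 0 ⇒ 0;  out={0}∪out(0)={0}
  fail(2) 'b': from fail(0)=0 chase 'b': 0 ⇒ 0;  out=∅∪out(0)=∅
  fail(14) 'd': from fail(0)=0 chase 'd': 0 ⇒ 0;  out=∅∪out(0)=∅
  fail(23) 'a': from fail(0)=0 chase 'a': 0 ⇒ 0;  out=∅∪out(0)=∅
  fail(3) 'bb': from fail(2)=0 chase 'b': 0 ⇒ 2;  out=∅∪out(2)=∅
  fail(10) 'ce': from fail(1)=0 chase 'e': 0 ⇒ 0;  out=∅∪out(0)=∅
  fail(15) 'dc': from fail(14)=0 chase 'c': 0 ⇒ 1;  out=∅∪out(1)={0}
  fail(22) 'de': from fail(14)=0 chase 'e': 0 ⇒ 0;  out={6}∪out(0)={6}
  fail(24) 'ab': from fail(23)=0 chase 'b': 0 ⇒ 2;  out={7}∪out(2)={7}
  fail(4) 'bbb': from fail(3)=2 chase 'b': 2 ⇒ 3;  out=∅∪out(3)=∅
  fail(11) 'ced': from fail(10)=0 chase 'd': 0 ⇒ 14;  out=∅∪out(14)=∅
  fail(16) 'dca': from fail(15)=1 chase 'a': 1→0 ⇒ 23;  out=∅∪out(23)=∅
  fail(18) 'dcd': from fail(15)=1 chase 'd': 1→0 ⇒ 14;  out=∅∪out(14)=∅
  fail(5) 'bbba': from fail(4)=3 chase 'a': 3→2→0 ⇒ 23;  out=∅∪out(23)=∅
  fail(7) 'bbbd': from fail(4)=3 chase 'd': 3→2→0 ⇒ 14;  out=∅∪out(14)=∅
  fail(12) 'cedc': from fail(11)=14 chase 'c': 14 ⇒ 15;  out=∅∪out(15)={0}
  fail(17) 'dcad': from fail(16)=23 chase 'd': 23→0 ⇒ 14;  out={4}∪out(14)={4}
  fail(19) 'dcdb': from fail(18)=14 chase 'b': 14→0 ⇒ 2;  out=∅∪out(2)=∅
  fail(6) 'bbbab': from fail(5)=23 chase 'b': 23 ⇒ 24;  out={1}∪out(24)={1,7}
  fail(8) 'bbbdd': from fail(7)=14 chase 'd': 14→0 ⇒ 14;  out=∅∪out(14)=∅
  fail(13) 'cedca': from fail(12)=15 chase 'a': 15 ⇒ 16;  out={3}∪out(16)={3}
  fail(20) 'dcdba': from fail(19)=2 chase 'a': 2→0 ⇒ 23;  out=∅∪out(23)=∅
  fail(9) 'bbbddb': from fail(8)=14 chase 'b': 14→0 ⇒ 2;  out={2}∪out(2)={2}
  fail(21) 'dcdbae': from fail(20)=23 chase 'e': 23→0 ⇒ 0;  out={5}∪out(0)={5}

Run:
pos 0 'c': at 1  ** P0@[0:0]
pos 1 'd': at 14 (fail-walked)
pos 2 'c': at 15  ** P0@[2:2]
pos 3 'a': at 16
pos 4 'e': at 0 (fail-walked)
pos 5 'a': at 23
pos 6 'd': at 14 (fail-walked)
pos 7 'c': at 15  ** P0@[7:7]
pos 8 'a': at 16
pos 9 'd': at 17  ** P4@[6:9]
pos 10 'b': at 2 (fail-walked)
pos 11 'd': at 14 (fail-walked)
pos 12 'c': at 15  ** P0@[12:12]
pos 13 'd': at 18
pos 14 'b': at 19
pos 15 'a': at 20
pos 16 'e': at 21  ** P5@[11:16]
pos 17 'c': at 1 (fail-walked)  ** P0@[17:17]
pos 18 'e': at 10
pos 19 'a': at 23 (fail-walked)
pos 20 'b': at 24  ** P7@[19:20]
pos 21 'd': at 14 (fail-walked)
pos 22 'e': at 22  ** P6@[21:22]
pos 23 'a': at 23 (fail-walked)
pos 24 'b': at 24  ** P7@[23:24]
pos 25 'a': at 23 (fail-walked)
pos 26 'b': at 24  ** P7@[25:26]
pos 27 'a': at 23 (fail-walked)
pos 28 'a': at 23 (fail-walked)
pos 29 'b': at 24  ** P7@[28:29]
pos 30 'b': at 3 (fail-walked)
pos 31 'b': at 4
pos 32 'a': at 5
pos 33 'b': at 6  ** P1@[29:33],P7@[32:33]

Matches: [[0,0],[2,0],[7,0],[9,4],[12,0],[16,5],[17,0],[20,7],[22,6],[24,7],[26,7],[29,7],[33,1],[33,7]]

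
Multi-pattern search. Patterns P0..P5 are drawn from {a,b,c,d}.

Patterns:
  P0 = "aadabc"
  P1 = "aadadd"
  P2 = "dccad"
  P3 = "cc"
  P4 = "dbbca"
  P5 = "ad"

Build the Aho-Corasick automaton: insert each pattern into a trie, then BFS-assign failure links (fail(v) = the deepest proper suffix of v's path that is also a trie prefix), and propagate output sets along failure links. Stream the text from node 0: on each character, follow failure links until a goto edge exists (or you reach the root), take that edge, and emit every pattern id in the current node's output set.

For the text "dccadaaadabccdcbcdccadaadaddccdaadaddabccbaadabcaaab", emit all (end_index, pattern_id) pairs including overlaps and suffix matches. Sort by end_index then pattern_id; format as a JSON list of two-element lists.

Build automaton:
Trie (insert patterns):
  n0 'ε': a→1 c→14 d→9
  n1 'a': a→2 d→20
  n2 'aa': d→3
  n3 'aad': a→4
  n4 'aada': b→5 d→7
  n5 'aadab': c→6
  n6 'aadabc': ·  ←P0
  n7 'aadad': d→8
  n8 'aadadd': ·  ←P1
  n9 'd': b→16 c→10
  n10 'dc': c→11
  n11 'dcc': a→12
  n12 'dcca': d→13
  n13 'dccad': ·  ←P2
  n14 'c': c→15
  n15 'cc': ·  ←P3
  n16 'db': b→17
  n17 'dbb': c→18
  n18 'dbbc': a→19
  n19 'dbbca': ·  ←P4
  n20 'ad': ·  ←P5

BFS fail/out derivation:
  n1('a'): parent n0 fail=0; on 'a' 0 → fail=0;  out ∅∪∅=∅
  n9('d'): parent n0 fail=0; on 'd' 0 → fail=0;  out ∅∪∅=∅
  n14('c'): parent n0 fail=0; on 'c' 0 → fail=0;  out ∅∪∅=∅
  n2('aa'): parent n1 fail=0; on 'a' 0 → fail=1;  out ∅∪∅=∅
  n10('dc'): parent n9 fail=0; on 'c' 0 → fail=14;  out ∅∪∅=∅
  n15('cc'): parent n14 fail=0; on 'c' 0 → fail=14;  out {3}∪∅={3}
  n16('db'): parent n9 fail=0; on 'b' 0 → fail=0;  out ∅∪∅=∅
  n20('ad'): parent n1 fail=0; on 'd' 0 → fail=9;  out {5}∪∅={5}
  n3('aad'): parent n2 fail=1; on 'd' 1 → fail=20;  out ∅∪{5}={5}
  n11('dcc'): parent n10 fail=14; on 'c' 14 → fail=15;  out ∅∪{3}={3}
  n17('dbb'): parent n16 fail=0; on 'b' 0 → fail=0;  out ∅∪∅=∅
  n4('aada'): parent n3 fail=20; on 'a' 20→9→0 → fail=1;  out ∅∪∅=∅
  n12('dcca'): parent n11 fail=15; on 'a' 15→14→0 → fail=1;  out ∅∪∅=∅
  n18('dbbc'): parent n17 fail=0; on 'c' 0 → fail=14;  out ∅∪∅=∅
  n5('aadab'): parent n4 fail=1; on 'b' 1→0 → fail=0;  out ∅∪∅=∅
  n7('aadad'): parent n4 fail=1; on 'd' 1 → fail=20;  out ∅∪{5}={5}
  n13('dccad'): parent n12 fail=1; on 'd' 1 → fail=20;  out {2}∪{5}={2,5}
  n19('dbbca'): parent n18 fail=14; on 'a' 14→0 → fail=1;  out {4}∪∅={4}
  n6('aadabc'): parent n5 fail=0; on 'c' 0 → fail=14;  out {0}∪∅={0}
  n8('aadadd'): parent n7 fail=20; on 'd' 20→9→0 → fail=9;  out {1}∪∅={1}

Scan:
[0] read 'd'  n0⇒n9
[1] read 'c'  n9⇒n10
[2] read 'c'  n10⇒n11  ** P3@[1:2]
[3] read 'a'  n11⇒n12
[4] read 'd'  n12⇒n13  ** P2@[0:4],P5@[3:4]
[5] read 'a'  n13⇒n1 (fail-walked)
[6] read 'a'  n1⇒n2
[7] read 'a'  n2⇒n2 (fail-walked)
[8] read 'd'  n2⇒n3  ** P5@[7:8]
[9] read 'a'  n3⇒n4
[10] read 'b'  n4⇒n5
[11] read 'c'  n5⇒n6  ** P0@[6:11]
[12] read 'c'  n6⇒n15 (fail-walked)  ** P3@[11:12]
[13] read 'd'  n15⇒n9 (fail-walked)
[14] read 'c'  n9⇒n10
[15] read 'b'  n10⇒n0 (fail-walked)
[16] read 'c'  n0⇒n14
[17] read 'd'  n14⇒n9 (fail-walked)
[18] read 'c'  n9⇒n10
[19] read 'c'  n10⇒n11  ** P3@[18:19]
[20] read 'a'  n11⇒n12
[21] read 'd'  n12⇒n13  ** P2@[17:21],P5@[20:21]
[22] read 'a'  n13⇒n1 (fail-walked)
[23] read 'a'  n1⇒n2
[24] read 'd'  n2⇒n3  ** P5@[23:24]
[25] read 'a'  n3⇒n4
[26] read 'd'  n4⇒n7  ** P5@[25:26]
[27] read 'd'  n7⇒n8  ** P1@[22:27]
[28] read 'c'  n8⇒n10 (fail-walked)
[29] read 'c'  n10⇒n11  ** P3@[28:29]
[30] read 'd'  n11⇒n9 (fail-walked)
[31] read 'a'  n9⇒n1 (fail-walked)
[32] read 'a'  n1⇒n2
[33] read 'd'  n2⇒n3  ** P5@[32:33]
[34] read 'a'  n3⇒n4
[35] read 'd'  n4⇒n7  ** P5@[34:35]
[36] read 'd'  n7⇒n8  ** P1@[31:36]
[37] read 'a'  n8⇒n1 (fail-walked)
[38] read 'b'  n1⇒n0 (fail-walked)
[39] read 'c'  n0⇒n14
[40] read 'c'  n14⇒n15  ** P3@[39:40]
[41] read 'b'  n15⇒n0 (fail-walked)
[42] read 'a'  n0⇒n1
[43] read 'a'  n1⇒n2
[44] read 'd'  n2⇒n3  ** P5@[43:44]
[45] read 'a'  n3⇒n4
[46] read 'b'  n4⇒n5
[47] read 'c'  n5⇒n6  ** P0@[42:47]
[48] read 'a'  n6⇒n1 (fail-walked)
[49] read 'a'  n1⇒n2
[50] read 'a'  n2⇒n2 (fail-walked)
[51] read 'b'  n2⇒n0 (fail-walked)

All matches (sorted): [[2,3],[4,2],[4,5],[8,5],[11,0],[12,3],[19,3],[21,2],[21,5],[24,5],[26,5],[27,1],[29,3],[33,5],[35,5],[36,1],[40,3],[44,5],[47,0]]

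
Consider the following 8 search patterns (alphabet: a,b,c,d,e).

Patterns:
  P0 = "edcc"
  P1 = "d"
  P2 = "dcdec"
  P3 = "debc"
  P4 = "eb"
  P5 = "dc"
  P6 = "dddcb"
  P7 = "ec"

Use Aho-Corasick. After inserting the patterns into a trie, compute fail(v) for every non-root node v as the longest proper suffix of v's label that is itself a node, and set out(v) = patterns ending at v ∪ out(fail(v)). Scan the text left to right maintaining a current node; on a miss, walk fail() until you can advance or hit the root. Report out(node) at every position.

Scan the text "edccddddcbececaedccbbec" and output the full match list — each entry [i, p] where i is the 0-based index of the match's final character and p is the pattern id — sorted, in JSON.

Build automaton:
Trie nodes:
  0='ε' goto d→5 e→1
  1='e' goto b→13 c→18 d→2
  2='ed' goto c→3
  3='edc' goto c→4
  4='edcc' goto ·  ←P0
  5='d' goto c→6 d→14 e→10  ←P1
  6='dc' goto d→7  ←P5
  7='dcd' goto e→8
  8='dcde' goto c→9
  9='dcdec' goto ·  ←P2
  10='de' goto b→11
  11='deb' goto c→12
  12='debc' goto ·  ←P3
  13='eb' goto ·  ←P4
  14='dd' goto d→15
  15='ddd' goto c→16
  16='dddc' goto b→17
  17='dddcb' goto ·  ←P6
  18='ec' goto ·  ←P7

Failure links (BFS by depth):
  n1('e'): parent n0 fail=0; on 'e' 0 → fail=0;  out ∅∪∅=∅
  n5('d'): parent n0 fail=0; on 'd' 0 → fail=0;  out {1}∪∅={1}
  n2('ed'): parent n1 fail=0; on 'd' 0 → fail=5;  out ∅∪{1}={1}
  n6('dc'): parent n5 fail=0; on 'c' 0 → fail=0;  out {5}∪∅={5}
  n10('de'): parent n5 fail=0; on 'e' 0 → fail=1;  out ∅∪∅=∅
  n13('eb'): parent n1 fail=0; on 'b' 0 → fail=0;  out {4}∪∅={4}
  n14('dd'): parent n5 fail=0; on 'd' 0 → fail=5;  out ∅∪{1}={1}
  n18('ec'): parent n1 fail=0; on 'c' 0 → fail=0;  out {7}∪∅={7}
  n3('edc'): parent n2 fail=5; on 'c' 5 → fail=6;  out ∅∪{5}={5}
  n7('dcd'): parent n6 fail=0; on 'd' 0 → fail=5;  out ∅∪{1}={1}
  n11('deb'): parent n10 fail=1; on 'b' 1 → fail=13;  out ∅∪{4}={4}
  n15('ddd'): parent n14 fail=5; on 'd' 5 → fail=14;  out ∅∪{1}={1}
  n4('edcc'): parent n3 fail=6; on 'c' 6→0 → fail=0;  out {0}∪∅={0}
  n8('dcde'): parent n7 fail=5; on 'e' 5 → fail=10;  out ∅∪∅=∅
  n12('debc'): parent n11 fail=13; on 'c' 13→0 → fail=0;  out {3}∪∅={3}
  n16('dddc'): parent n15 fail=14; on 'c' 14→5 → fail=6;  out ∅∪{5}={5}
  n9('dcdec'): parent n8 fail=10; on 'c' 10→1 → fail=18;  out {2}∪{7}={2,7}
  n17('dddcb'): parent n16 fail=6; on 'b' 6→0 → fail=0;  out {6}∪∅={6}

Text stream:
pos 0 'e': at 1
pos 1 'd': at 2  → match P1@[1:1]
pos 2 'c': at 3  → match P5@[1:2]
pos 3 'c': at 4  → match P0@[0:3]
pos 4 'd': at 5 (fail-walked)  → match P1@[4:4]
pos 5 'd': at 14  → match P1@[5:5]
pos 6 'd': at 15  → match P1@[6:6]
pos 7 'd': at 15 (fail-walked)  → match P1@[7:7]
pos 8 'c': at 16  → match P5@[7:8]
pos 9 'b': at 17  → match P6@[5:9]
pos 10 'e': at 1 (fail-walked)
pos 11 'c': at 18  → match P7@[10:11]
pos 12 'e': at 1 (fail-walked)
pos 13 'c': at 18  → match P7@[12:13]
pos 14 'a': at 0 (fail-walked)
pos 15 'e': at 1
pos 16 'd': at 2  → match P1@[16:16]
pos 17 'c': at 3  → match P5@[16:17]
pos 18 'c': at 4  → match P0@[15:18]
pos 19 'b': at 0 (fail-walked)
pos 20 'b': at 0
pos 21 'e': at 1
pos 22 'c': at 18  → match P7@[21:22]

All matches (sorted): [[1,1],[2,5],[3,0],[4,1],[5,1],[6,1],[7,1],[8,5],[9,6],[11,7],[13,7],[16,1],[17,5],[18,0],[22,7]]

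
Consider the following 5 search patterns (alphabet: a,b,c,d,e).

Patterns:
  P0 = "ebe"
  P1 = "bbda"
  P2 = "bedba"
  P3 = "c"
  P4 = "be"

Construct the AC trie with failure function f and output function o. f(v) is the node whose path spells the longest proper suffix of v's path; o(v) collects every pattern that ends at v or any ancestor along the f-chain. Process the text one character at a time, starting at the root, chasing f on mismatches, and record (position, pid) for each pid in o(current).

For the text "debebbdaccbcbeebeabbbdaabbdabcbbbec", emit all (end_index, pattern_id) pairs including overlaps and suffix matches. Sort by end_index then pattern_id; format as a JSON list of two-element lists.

Build automaton:
Trie nodes:
  0='ε' goto b→4 c→12 e→1
  1='e' goto b→2
  2='eb' goto e→3
  3='ebe' goto ·  [P0 ends]
  4='b' goto b→5 e→8
  5='bb' goto d→6
  6='bbd' goto a→7
  7='bbda' goto ·  [P1 ends]
  8='be' goto d→9  [P4 ends]
  9='bed' goto b→10
  10='bedb' goto a→11
  11='bedba' goto ·  [P2 ends]
  12='c' goto ·  [P3 ends]

BFS fail/out derivation:
  n1('e'): parent n0 fail=0; on 'e' 0 → fail=0;  out ∅∪∅=∅
  n4('b'): parent n0 fail=0; on 'b' 0 → fail=0;  out ∅∪∅=∅
  n12('c'): parent n0 fail=0; on 'c' 0 → fail=0;  out {3}∪∅={3}
  n2('eb'): parent n1 fail=0; on 'b' 0 → fail=4;  out ∅∪∅=∅
  n5('bb'): parent n4 fail=0; on 'b' 0 → fail=4;  out ∅∪∅=∅
  n8('be'): parent n4 fail=0; on 'e' 0 → fail=1;  out {4}∪∅={4}
  n3('ebe'): parent n2 fail=4; on 'e' 4 → fail=8;  out {0}∪{4}={0,4}
  n6('bbd'): parent n5 fail=4; on 'd' 4→0 → fail=0;  out ∅∪∅=∅
  n9('bed'): parent n8 fail=1; on 'd' 1→0 → fail=0;  out ∅∪∅=∅
  n7('bbda'): parent n6 fail=0; on 'a' 0 → fail=0;  out {1}∪∅={1}
  n10('bedb'): parent n9 fail=0; on 'b' 0 → fail=4;  out ∅∪∅=∅
  n11('bedba'): parent n10 fail=4; on 'a' 4→0 → fail=0;  out {2}∪∅={2}

Scan:
[0] read 'd'  n0⇒n0
[1] read 'e'  n0⇒n1
[2] read 'b'  n1⇒n2
[3] read 'e'  n2⇒n3  ** P0@[1:3],P4@[2:3]
[4] read 'b'  n3⇒n2 (fail-walked)
[5] read 'b'  n2⇒n5 (fail-walked)
[6] read 'd'  n5⇒n6
[7] read 'a'  n6⇒n7  ** P1@[4:7]
[8] read 'c'  n7⇒n12 (fail-walked)  ** P3@[8:8]
[9] read 'c'  n12⇒n12 (fail-walked)  ** P3@[9:9]
[10] read 'b'  n12⇒n4 (fail-walked)
[11] read 'c'  n4⇒n12 (fail-walked)  ** P3@[11:11]
[12] read 'b'  n12⇒n4 (fail-walked)
[13] read 'e'  n4⇒n8  ** P4@[12:13]
[14] read 'e'  n8⇒n1 (fail-walked)
[15] read 'b'  n1⇒n2
[16] read 'e'  n2⇒n3  ** P0@[14:16],P4@[15:16]
[17] read 'a'  n3⇒n0 (fail-walked)
[18] read 'b'  n0⇒n4
[19] read 'b'  n4⇒n5
[20] read 'b'  n5⇒n5 (fail-walked)
[21] read 'd'  n5⇒n6
[22] read 'a'  n6⇒n7  ** P1@[19:22]
[23] read 'a'  n7⇒n0 (fail-walked)
[24] read 'b'  n0⇒n4
[25] read 'b'  n4⇒n5
[26] read 'd'  n5⇒n6
[27] read 'a'  n6⇒n7  ** P1@[24:27]
[28] read 'b'  n7⇒n4 (fail-walked)
[29] read 'c'  n4⇒n12 (fail-walked)  ** P3@[29:29]
[30] read 'b'  n12⇒n4 (fail-walked)
[31] read 'b'  n4⇒n5
[32] read 'b'  n5⇒n5 (fail-walked)
[33] read 'e'  n5⇒n8 (fail-walked)  ** P4@[32:33]
[34] read 'c'  n8⇒n12 (fail-walked)  ** P3@[34:34]

Matches: [[3,0],[3,4],[7,1],[8,3],[9,3],[11,3],[13,4],[16,0],[16,4],[22,1],[27,1],[29,3],[33,4],[34,3]]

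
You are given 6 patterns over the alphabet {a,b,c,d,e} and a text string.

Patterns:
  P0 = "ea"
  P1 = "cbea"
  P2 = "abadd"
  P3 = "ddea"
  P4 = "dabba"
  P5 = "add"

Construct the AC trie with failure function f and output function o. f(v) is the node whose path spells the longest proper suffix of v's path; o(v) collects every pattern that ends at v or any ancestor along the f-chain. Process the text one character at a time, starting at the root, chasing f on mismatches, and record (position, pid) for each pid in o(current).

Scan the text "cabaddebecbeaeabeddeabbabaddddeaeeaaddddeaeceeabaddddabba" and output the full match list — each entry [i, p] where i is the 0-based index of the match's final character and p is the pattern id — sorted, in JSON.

Build:
Trie (insert patterns):
  n0 'ε': a→7 c→3 d→12 e→1
  n1 'e': a→2
  n2 'ea': ·  [P0 ends]
  n3 'c': b→4
  n4 'cb': e→5
  n5 'cbe': a→6
  n6 'cbea': ·  [P1 ends]
  n7 'a': b→8 d→20
  n8 'ab': a→9
  n9 'aba': d→10
  n10 'abad': d→11
  n11 'abadd': ·  [P2 ends]
  n12 'd': a→16 d→13
  n13 'dd': e→14
  n14 'dde': a→15
  n15 'ddea': ·  [P3 ends]
  n16 'da': b→17
  n17 'dab': b→18
  n18 'dabb': a→19
  n19 'dabba': ·  [P4 ends]
  n20 'ad': d→21
  n21 'add': ·  [P5 ends]

BFS fail/out derivation:
  n1('e'): parent n0 fail=0; on 'e' 0 → fail=0;  out ∅∪∅=∅
  n3('c'): parent n0 fail=0; on 'c' 0 → fail=0;  out ∅∪∅=∅
  n7('a'): parent n0 fail=0; on 'a' 0 → fail=0;  out ∅∪∅=∅
  n12('d'): parent n0 fail=0; on 'd' 0 → fail=0;  out ∅∪∅=∅
  n2('ea'): parent n1 fail=0; on 'a' 0 → fail=7;  out {0}∪∅={0}
  n4('cb'): parent n3 fail=0; on 'b' 0 → fail=0;  out ∅∪∅=∅
  n8('ab'): parent n7 fail=0; on 'b' 0 → fail=0;  out ∅∪∅=∅
  n13('dd'): parent n12 fail=0; on 'd' 0 → fail=12;  out ∅∪∅=∅
  n16('da'): parent n12 fail=0; on 'a' 0 → fail=7;  out ∅∪∅=∅
  n20('ad'): parent n7 fail=0; on 'd' 0 → fail=12;  out ∅∪∅=∅
  n5('cbe'): parent n4 fail=0; on 'e' 0 → fail=1;  out ∅∪∅=∅
  n9('aba'): parent n8 fail=0; on 'a' 0 → fail=7;  out ∅∪∅=∅
  n14('dde'): parent n13 fail=12; on 'e' 12→0 → fail=1;  out ∅∪∅=∅
  n17('dab'): parent n16 fail=7; on 'b' 7 → fail=8;  out ∅∪∅=∅
  n21('add'): parent n20 fail=12; on 'd' 12 → fail=13;  out {5}∪∅={5}
  n6('cbea'): parent n5 fail=1; on 'a' 1 → fail=2;  out {1}∪{0}={0,1}
  n10('abad'): parent n9 fail=7; on 'd' 7 → fail=20;  out ∅∪∅=∅
  n15('ddea'): parent n14 fail=1; on 'a' 1 → fail=2;  out {3}∪{0}={0,3}
  n18('dabb'): parent n17 fail=8; on 'b' 8→0 → fail=0;  out ∅∪∅=∅
  n11('abadd'): parent n10 fail=20; on 'd' 20 → fail=21;  out {2}∪{5}={2,5}
  n19('dabba'): parent n18 fail=0; on 'a' 0 → fail=7;  out {4}∪∅={4}

Text stream:
pos 0 'c': at 3
pos 1 'a': at 7 (via fail)
pos 2 'b': at 8
pos 3 'a': at 9
pos 4 'd': at 10
pos 5 'd': at 11  → match P2@[1:5],P5@[3:5]
pos 6 'e': at 14 (via fail)
pos 7 'b': at 0 (via fail)
pos 8 'e': at 1
pos 9 'c': at 3 (via fail)
pos 10 'b': at 4
pos 11 'e': at 5
pos 12 'a': at 6  → match P0@[11:12],P1@[9:12]
pos 13 'e': at 1 (via fail)
pos 14 'a': at 2  → match P0@[13:14]
pos 15 'b': at 8 (via fail)
pos 16 'e': at 1 (via fail)
pos 17 'd': at 12 (via fail)
pos 18 'd': at 13
pos 19 'e': at 14
pos 20 'a': at 15  → match P0@[19:20],P3@[17:20]
pos 21 'b': at 8 (via fail)
pos 22 'b': at 0 (via fail)
pos 23 'a': at 7
pos 24 'b': at 8
pos 25 'a': at 9
pos 26 'd': at 10
pos 27 'd': at 11  → match P2@[23:27],P5@[25:27]
pos 28 'd': at 13 (via fail)
pos 29 'd': at 13 (via fail)
pos 30 'e': at 14
pos 31 'a': at 15  → match P0@[30:31],P3@[28:31]
pos 32 'e': at 1 (via fail)
pos 33 'e': at 1 (via fail)
pos 34 'a': at 2  → match P0@[33:34]
pos 35 'a': at 7 (via fail)
pos 36 'd': at 20
pos 37 'd': at 21  → match P5@[35:37]
pos 38 'd': at 13 (via fail)
pos 39 'd': at 13 (via fail)
pos 40 'e': at 14
pos 41 'a': at 15  → match P0@[40:41],P3@[38:41]
pos 42 'e': at 1 (via fail)
pos 43 'c': at 3 (via fail)
pos 44 'e': at 1 (via fail)
pos 45 'e': at 1 (via fail)
pos 46 'a': at 2  → match P0@[45:46]
pos 47 'b': at 8 (via fail)
pos 48 'a': at 9
pos 49 'd': at 10
pos 50 'd': at 11  → match P2@[46:50],P5@[48:50]
pos 51 'd': at 13 (via fail)
pos 52 'd': at 13 (via fail)
pos 53 'a': at 16 (via fail)
pos 54 'b': at 17
pos 55 'b': at 18
pos 56 'a': at 19  → match P4@[52:56]

All matches (sorted): [[5,2],[5,5],[12,0],[12,1],[14,0],[20,0],[20,3],[27,2],[27,5],[31,0],[31,3],[34,0],[37,5],[41,0],[41,3],[46,0],[50,2],[50,5],[56,4]]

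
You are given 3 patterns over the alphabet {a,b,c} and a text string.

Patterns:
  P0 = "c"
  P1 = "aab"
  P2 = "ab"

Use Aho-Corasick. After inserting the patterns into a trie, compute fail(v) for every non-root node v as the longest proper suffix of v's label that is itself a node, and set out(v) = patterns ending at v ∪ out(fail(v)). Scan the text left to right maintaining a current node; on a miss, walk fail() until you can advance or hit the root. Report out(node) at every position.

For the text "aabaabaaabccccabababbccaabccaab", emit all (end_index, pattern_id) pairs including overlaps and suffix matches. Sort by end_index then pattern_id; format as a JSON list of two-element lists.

Construct AC machine:
Trie nodes:
  0='ε' goto a→2 c→1
  1='c' goto ·  ←P0
  2='a' goto a→3 b→5
  3='aa' goto b→4
  4='aab' goto ·  ←P1
  5='ab' goto ·  ←P2

BFS fail/out derivation:
  n1('c'): parent n0 fail=0; on 'c' 0 → fail=0;  out {0}∪∅={0}
  n2('a'): parent n0 fail=0; on 'a' 0 → fail=0;  out ∅∪∅=∅
  n3('aa'): parent n2 fail=0; on 'a' 0 → fail=2;  out ∅∪∅=∅
  n5('ab'): parent n2 fail=0; on 'b' 0 → fail=0;  out {2}∪∅={2}
  n4('aab'): parent n3 fail=2; on 'b' 2 → fail=5;  out {1}∪{2}={1,2}

Text stream:
pos 0 'a': at 2
pos 1 'a': at 3
pos 2 'b': at 4  ** P1@[0:2],P2@[1:2]
pos 3 'a': at 2 (via fail)
pos 4 'a': at 3
pos 5 'b': at 4  ** P1@[3:5],P2@[4:5]
pos 6 'a': at 2 (via fail)
pos 7 'a': at 3
pos 8 'a': at 3 (via fail)
pos 9 'b': at 4  ** P1@[7:9],P2@[8:9]
pos 10 'c': at 1 (via fail)  ** P0@[10:10]
pos 11 'c': at 1 (via fail)  ** P0@[11:11]
pos 12 'c': at 1 (via fail)  ** P0@[12:12]
pos 13 'c': at 1 (via fail)  ** P0@[13:13]
pos 14 'a': at 2 (via fail)
pos 15 'b': at 5  ** P2@[14:15]
pos 16 'a': at 2 (via fail)
pos 17 'b': at 5  ** P2@[16:17]
pos 18 'a': at 2 (via fail)
pos 19 'b': at 5  ** P2@[18:19]
pos 20 'b': at 0 (via fail)
pos 21 'c': at 1  ** P0@[21:21]
pos 22 'c': at 1 (via fail)  ** P0@[22:22]
pos 23 'a': at 2 (via fail)
pos 24 'a': at 3
pos 25 'b': at 4  ** P1@[23:25],P2@[24:25]
pos 26 'c': at 1 (via fail)  ** P0@[26:26]
pos 27 'c': at 1 (via fail)  ** P0@[27:27]
pos 28 'a': at 2 (via fail)
pos 29 'a': at 3
pos 30 'b': at 4  ** P1@[28:30],P2@[29:30]

Matches: [[2,1],[2,2],[5,1],[5,2],[9,1],[9,2],[10,0],[11,0],[12,0],[13,0],[15,2],[17,2],[19,2],[21,0],[22,0],[25,1],[25,2],[26,0],[27,0],[30,1],[30,2]]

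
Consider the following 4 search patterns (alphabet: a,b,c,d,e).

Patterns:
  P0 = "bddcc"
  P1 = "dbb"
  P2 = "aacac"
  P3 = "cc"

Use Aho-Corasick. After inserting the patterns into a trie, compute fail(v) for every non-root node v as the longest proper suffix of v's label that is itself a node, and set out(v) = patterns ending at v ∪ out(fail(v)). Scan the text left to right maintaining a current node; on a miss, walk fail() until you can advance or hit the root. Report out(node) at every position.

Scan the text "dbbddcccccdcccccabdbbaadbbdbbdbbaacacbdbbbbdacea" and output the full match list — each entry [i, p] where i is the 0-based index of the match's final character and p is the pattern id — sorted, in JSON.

Build:
Trie (insert patterns):
  0='ε' goto a→9 b→1 c→14 d→6
  1='b' goto d→2
  2='bd' goto d→3
  3='bdd' goto c→4
  4='bddc' goto c→5
  5='bddcc' goto ·  ←P0
  6='d' goto b→7
  7='db' goto b→8
  8='dbb' goto ·  ←P1
  9='a' goto a→10
  10='aa' goto c→11
  11='aac' goto a→12
  12='aaca' goto c→13
  13='aacac' goto ·  ←P2
  14='c' goto c→15
  15='cc' goto ·  ←P3

BFS fail/out derivation:
  fail(1) 'b': from fail(0)=0 chase 'b': 0 ⇒ 0;  out=∅∪out(0)=∅
  fail(6) 'd': from fail(0)=0 chase 'd': 0 ⇒ 0;  out=∅∪out(0)=∅
  fail(9) 'a': from fail(0)=0 chase 'a': 0 ⇒ 0;  out=∅∪out(0)=∅
  fail(14) 'c': from fail(0)=0 chase 'c': 0 ⇒ 0;  out=∅∪out(0)=∅
  fail(2) 'bd': from fail(1)=0 chase 'd': 0 ⇒ 6;  out=∅∪out(6)=∅
  fail(7) 'db': from fail(6)=0 chase 'b': 0 ⇒ 1;  out=∅∪out(1)=∅
  fail(10) 'aa': from fail(9)=0 chase 'a': 0 ⇒ 9;  out=∅∪out(9)=∅
  fail(15) 'cc': from fail(14)=0 chase 'c': 0 ⇒ 14;  out={3}∪out(14)={3}
  fail(3) 'bdd': from fail(2)=6 chase 'd': 6→0 ⇒ 6;  out=∅∪out(6)=∅
  fail(8) 'dbb': from fail(7)=1 chase 'b': 1→0 ⇒ 1;  out={1}∪out(1)={1}
  fail(11) 'aac': from fail(10)=9 chase 'c': 9→0 ⇒ 14;  out=∅∪out(14)=∅
  fail(4) 'bddc': from fail(3)=6 chase 'c': 6→0 ⇒ 14;  out=∅∪out(14)=∅
  fail(12) 'aaca': from fail(11)=14 chase 'a': 14→0 ⇒ 9;  out=∅∪out(9)=∅
  fail(5) 'bddcc': from fail(4)=14 chase 'c': 14 ⇒ 15;  out={0}∪out(15)={0,3}
  fail(13) 'aacac': from fail(12)=9 chase 'c': 9→0 ⇒ 14;  out={2}∪out(14)={2}

Text stream:
i=0 'd': node 0→6
i=1 'b': node 6→7
i=2 'b': node 7→8  emit P1@[0:2]
i=3 'd': node 8→2 ·f
i=4 'd': node 2→3
i=5 'c': node 3→4
i=6 'c': node 4→5  emit P0@[2:6],P3@[5:6]
i=7 'c': node 5→15 ·f  emit P3@[6:7]
i=8 'c': node 15→15 ·f  emit P3@[7:8]
i=9 'c': node 15→15 ·f  emit P3@[8:9]
i=10 'd': node 15→6 ·f
i=11 'c': node 6→14 ·f
i=12 'c': node 14→15  emit P3@[11:12]
i=13 'c': node 15→15 ·f  emit P3@[12:13]
i=14 'c': node 15→15 ·f  emit P3@[13:14]
i=15 'c': node 15→15 ·f  emit P3@[14:15]
i=16 'a': node 15→9 ·f
i=17 'b': node 9→1 ·f
i=18 'd': node 1→2
i=19 'b': node 2→7 ·f
i=20 'b': node 7→8  emit P1@[18:20]
i=21 'a': node 8→9 ·f
i=22 'a': node 9→10
i=23 'd': node 10→6 ·f
i=24 'b': node 6→7
i=25 'b': node 7→8  emit P1@[23:25]
i=26 'd': node 8→2 ·f
i=27 'b': node 2→7 ·f
i=28 'b': node 7→8  emit P1@[26:28]
i=29 'd': node 8→2 ·f
i=30 'b': node 2→7 ·f
i=31 'b': node 7→8  emit P1@[29:31]
i=32 'a': node 8→9 ·f
i=33 'a': node 9→10
i=34 'c': node 10→11
i=35 'a': node 11→12
i=36 'c': node 12→13  emit P2@[32:36]
i=37 'b': node 13→1 ·f
i=38 'd': node 1→2
i=39 'b': node 2→7 ·f
i=40 'b': node 7→8  emit P1@[38:40]
i=41 'b': node 8→1 ·f
i=42 'b': node 1→1 ·f
i=43 'd': node 1→2
i=44 'a': node 2→9 ·f
i=45 'c': node 9→14 ·f
i=46 'e': node 14→0 ·f
i=47 'a': node 0→9

Result: [[2,1],[6,0],[6,3],[7,3],[8,3],[9,3],[12,3],[13,3],[14,3],[15,3],[20,1],[25,1],[28,1],[31,1],[36,2],[40,1]]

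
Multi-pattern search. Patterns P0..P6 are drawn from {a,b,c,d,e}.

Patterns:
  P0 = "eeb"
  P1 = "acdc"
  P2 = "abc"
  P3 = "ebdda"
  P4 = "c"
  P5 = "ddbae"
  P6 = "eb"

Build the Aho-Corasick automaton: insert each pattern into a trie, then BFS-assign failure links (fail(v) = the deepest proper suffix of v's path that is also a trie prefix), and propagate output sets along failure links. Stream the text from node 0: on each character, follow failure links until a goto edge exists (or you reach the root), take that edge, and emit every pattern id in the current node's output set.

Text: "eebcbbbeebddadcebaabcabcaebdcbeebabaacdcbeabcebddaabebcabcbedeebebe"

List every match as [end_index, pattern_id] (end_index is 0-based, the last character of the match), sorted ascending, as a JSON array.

Build automaton:
Trie nodes:
  0='ε' goto a→4 c→14 d→15 e→1
  1='e' goto b→10 e→2
  2='ee' goto b→3
  3='eeb' goto ·  [P0 ends]
  4='a' goto b→8 c→5
  5='ac' goto d→6
  6='acd' goto c→7
  7='acdc' goto ·  [P1 ends]
  8='ab' goto c→9
  9='abc' goto ·  [P2 ends]
  10='eb' goto d→11  [P6 ends]
  11='ebd' goto d→12
  12='ebdd' goto a→13
  13='ebdda' goto ·  [P3 ends]
  14='c' goto ·  [P4 ends]
  15='d' goto d→16
  16='dd' goto b→17
  17='ddb' goto a→18
  18='ddba' goto e→19
  19='ddbae' goto ·  [P5 ends]

Failure links (BFS by depth):
  n1('e'): parent n0 fail=0; on 'e' 0 → fail=0;  out ∅∪∅=∅
  n4('a'): parent n0 fail=0; on 'a' 0 → fail=0;  out ∅∪∅=∅
  n14('c'): parent n0 fail=0; on 'c' 0 → fail=0;  out {4}∪∅={4}
  n15('d'): parent n0 fail=0; on 'd' 0 → fail=0;  out ∅∪∅=∅
  n2('ee'): parent n1 fail=0; on 'e' 0 → fail=1;  out ∅∪∅=∅
  n5('ac'): parent n4 fail=0; on 'c' 0 → fail=14;  out ∅∪{4}={4}
  n8('ab'): parent n4 fail=0; on 'b' 0 → fail=0;  out ∅∪∅=∅
  n10('eb'): parent n1 fail=0; on 'b' 0 → fail=0;  out {6}∪∅={6}
  n16('dd'): parent n15 fail=0; on 'd' 0 → fail=15;  out ∅∪∅=∅
  n3('eeb'): parent n2 fail=1; on 'b' 1 → fail=10;  out {0}∪{6}={0,6}
  n6('acd'): parent n5 fail=14; on 'd' 14→0 → fail=15;  out ∅∪∅=∅
  n9('abc'): parent n8 fail=0; on 'c' 0 → fail=14;  out {2}∪{4}={2,4}
  n11('ebd'): parent n10 fail=0; on 'd' 0 → fail=15;  out ∅∪∅=∅
  n17('ddb'): parent n16 fail=15; on 'b' 15→0 → fail=0;  out ∅∪∅=∅
  n7('acdc'): parent n6 fail=15; on 'c' 15→0 → fail=14;  out {1}∪{4}={1,4}
  n12('ebdd'): parent n11 fail=15; on 'd' 15 → fail=16;  out ∅∪∅=∅
  n18('ddba'): parent n17 fail=0; on 'a' 0 → fail=4;  out ∅∪∅=∅
  n13('ebdda'): parent n12 fail=16; on 'a' 16→15→0 → fail=4;  out {3}∪∅={3}
  n19('ddbae'): parent n18 fail=4; on 'e' 4→0 → fail=1;  out {5}∪∅={5}

Scan:
pos 0 'e': at 1
pos 1 'e': at 2
pos 2 'b': at 3  emit P0@[0:2],P6@[1:2]
pos 3 'c': at 14 (fail-walked)  emit P4@[3:3]
pos 4 'b': at 0 (fail-walked)
pos 5 'b': at 0
pos 6 'b': at 0
pos 7 'e': at 1
pos 8 'e': at 2
pos 9 'b': at 3  emit P0@[7:9],P6@[8:9]
pos 10 'd': at 11 (fail-walked)
pos 11 'd': at 12
pos 12 'a': at 13  emit P3@[8:12]
pos 13 'd': at 15 (fail-walked)
pos 14 'c': at 14 (fail-walked)  emit P4@[14:14]
pos 15 'e': at 1 (fail-walked)
pos 16 'b': at 10  emit P6@[15:16]
pos 17 'a': at 4 (fail-walked)
pos 18 'a': at 4 (fail-walked)
pos 19 'b': at 8
pos 20 'c': at 9  emit P2@[18:20],P4@[20:20]
pos 21 'a': at 4 (fail-walked)
pos 22 'b': at 8
pos 23 'c': at 9  emit P2@[21:23],P4@[23:23]
pos 24 'a': at 4 (fail-walked)
pos 25 'e': at 1 (fail-walked)
pos 26 'b': at 10  emit P6@[25:26]
pos 27 'd': at 11
pos 28 'c': at 14 (fail-walked)  emit P4@[28:28]
pos 29 'b': at 0 (fail-walked)
pos 30 'e': at 1
pos 31 'e': at 2
pos 32 'b': at 3  emit P0@[30:32],P6@[31:32]
pos 33 'a': at 4 (fail-walked)
pos 34 'b': at 8
pos 35 'a': at 4 (fail-walked)
pos 36 'a': at 4 (fail-walked)
pos 37 'c': at 5  emit P4@[37:37]
pos 38 'd': at 6
pos 39 'c': at 7  emit P1@[36:39],P4@[39:39]
pos 40 'b': at 0 (fail-walked)
pos 41 'e': at 1
pos 42 'a': at 4 (fail-walked)
pos 43 'b': at 8
pos 44 'c': at 9  emit P2@[42:44],P4@[44:44]
pos 45 'e': at 1 (fail-walked)
pos 46 'b': at 10  emit P6@[45:46]
pos 47 'd': at 11
pos 48 'd': at 12
pos 49 'a': at 13  emit P3@[45:49]
pos 50 'a': at 4 (fail-walked)
pos 51 'b': at 8
pos 52 'e': at 1 (fail-walked)
pos 53 'b': at 10  emit P6@[52:53]
pos 54 'c': at 14 (fail-walked)  emit P4@[54:54]
pos 55 'a': at 4 (fail-walked)
pos 56 'b': at 8
pos 57 'c': at 9  emit P2@[55:57],P4@[57:57]
pos 58 'b': at 0 (fail-walked)
pos 59 'e': at 1
pos 60 'd': at 15 (fail-walked)
pos 61 'e': at 1 (fail-walked)
pos 62 'e': at 2
pos 63 'b': at 3  emit P0@[61:63],P6@[62:63]
pos 64 'e': at 1 (fail-walked)
pos 65 'b': at 10  emit P6@[64:65]
pos 66 'e': at 1 (fail-walked)

All matches (sorted): [[2,0],[2,6],[3,4],[9,0],[9,6],[12,3],[14,4],[16,6],[20,2],[20,4],[23,2],[23,4],[26,6],[28,4],[32,0],[32,6],[37,4],[39,1],[39,4],[44,2],[44,4],[46,6],[49,3],[53,6],[54,4],[57,2],[57,4],[63,0],[63,6],[65,6]]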